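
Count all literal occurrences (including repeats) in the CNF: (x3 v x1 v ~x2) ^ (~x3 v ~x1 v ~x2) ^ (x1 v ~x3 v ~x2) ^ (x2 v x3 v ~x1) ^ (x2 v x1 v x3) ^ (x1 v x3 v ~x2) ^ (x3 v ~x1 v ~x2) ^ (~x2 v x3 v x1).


Clause lengths: 3, 3, 3, 3, 3, 3, 3, 3.
Sum = 3 + 3 + 3 + 3 + 3 + 3 + 3 + 3 = 24.

24


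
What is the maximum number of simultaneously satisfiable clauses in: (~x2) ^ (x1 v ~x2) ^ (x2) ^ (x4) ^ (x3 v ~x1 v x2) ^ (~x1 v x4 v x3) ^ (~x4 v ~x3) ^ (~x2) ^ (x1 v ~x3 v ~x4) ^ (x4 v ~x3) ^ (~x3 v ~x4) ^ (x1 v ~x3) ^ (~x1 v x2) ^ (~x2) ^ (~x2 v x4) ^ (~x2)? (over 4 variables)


Enumerate all 16 truth assignments.
For each, count how many of the 16 clauses are satisfied.
The formula is not fully satisfiable, so the maximum is below 16.
Maximum simultaneously satisfiable clauses = 15.

15


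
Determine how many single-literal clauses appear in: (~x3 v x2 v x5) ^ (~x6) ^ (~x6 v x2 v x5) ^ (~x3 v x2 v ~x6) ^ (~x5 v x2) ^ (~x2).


A unit clause contains exactly one literal.
Unit clauses found: (~x6), (~x2).
Count = 2.

2


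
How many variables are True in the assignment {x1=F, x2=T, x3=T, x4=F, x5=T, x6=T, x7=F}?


The weight is the number of variables assigned True.
True variables: x2, x3, x5, x6.
Weight = 4.

4


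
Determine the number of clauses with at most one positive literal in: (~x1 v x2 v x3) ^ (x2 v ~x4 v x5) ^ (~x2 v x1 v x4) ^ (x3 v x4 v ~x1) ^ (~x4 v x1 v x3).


A Horn clause has at most one positive literal.
Clause 1: 2 positive lit(s) -> not Horn
Clause 2: 2 positive lit(s) -> not Horn
Clause 3: 2 positive lit(s) -> not Horn
Clause 4: 2 positive lit(s) -> not Horn
Clause 5: 2 positive lit(s) -> not Horn
Total Horn clauses = 0.

0


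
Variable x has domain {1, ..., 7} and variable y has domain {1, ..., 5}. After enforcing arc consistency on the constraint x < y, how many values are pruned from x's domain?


For the constraint x < y, x needs a supporting value in y's domain.
x can be at most 4 (one less than y's maximum).
Valid x values from domain: 4 out of 7.
Pruned = 7 - 4 = 3.

3


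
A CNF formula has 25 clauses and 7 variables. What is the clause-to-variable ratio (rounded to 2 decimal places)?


Clause-to-variable ratio = clauses / variables.
25 / 7 = 3.57.

3.57


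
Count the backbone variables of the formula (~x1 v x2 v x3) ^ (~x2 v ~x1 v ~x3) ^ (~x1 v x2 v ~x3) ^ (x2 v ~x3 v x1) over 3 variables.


Find all satisfying assignments: 4 model(s).
Check which variables have the same value in every model.
No variable is fixed across all models.
Backbone size = 0.

0


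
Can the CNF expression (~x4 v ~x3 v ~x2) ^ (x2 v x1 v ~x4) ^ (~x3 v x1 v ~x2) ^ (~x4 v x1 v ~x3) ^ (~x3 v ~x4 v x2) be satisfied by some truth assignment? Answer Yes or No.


Check all 16 possible truth assignments.
Number of satisfying assignments found: 10.
The formula is satisfiable.

Yes


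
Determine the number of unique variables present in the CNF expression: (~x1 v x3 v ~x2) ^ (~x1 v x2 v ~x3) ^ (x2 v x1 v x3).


Identify each distinct variable in the formula.
Variables found: x1, x2, x3.
Total distinct variables = 3.

3


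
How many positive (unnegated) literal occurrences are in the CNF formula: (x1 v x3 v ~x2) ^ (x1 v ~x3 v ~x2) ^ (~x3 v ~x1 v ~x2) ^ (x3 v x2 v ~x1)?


Scan each clause for unnegated literals.
Clause 1: 2 positive; Clause 2: 1 positive; Clause 3: 0 positive; Clause 4: 2 positive.
Total positive literal occurrences = 5.

5


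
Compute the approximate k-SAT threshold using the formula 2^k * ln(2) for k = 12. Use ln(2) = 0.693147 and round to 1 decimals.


Using the asymptotic formula: threshold ~ 2^k * ln(2).
2^12 = 4096.
4096 * 0.693147 = 2839.1.

2839.1


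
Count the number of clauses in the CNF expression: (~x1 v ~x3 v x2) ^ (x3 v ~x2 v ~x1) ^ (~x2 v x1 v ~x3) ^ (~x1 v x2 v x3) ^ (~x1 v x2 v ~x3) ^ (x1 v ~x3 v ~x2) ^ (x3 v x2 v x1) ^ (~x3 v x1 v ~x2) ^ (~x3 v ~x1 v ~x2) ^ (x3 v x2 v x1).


Each group enclosed in parentheses joined by ^ is one clause.
Counting the conjuncts: 10 clauses.

10


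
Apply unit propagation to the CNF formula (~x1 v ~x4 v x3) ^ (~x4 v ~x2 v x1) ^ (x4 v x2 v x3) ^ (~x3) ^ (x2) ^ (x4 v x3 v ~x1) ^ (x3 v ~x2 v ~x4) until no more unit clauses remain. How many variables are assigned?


Unit propagation repeatedly assigns the literal in any unit clause, then simplifies.
Assignments in order: x3 = F, x2 = T, x4 = F, x1 = F.
No further unit clauses remain.
Total variables assigned = 4.

4


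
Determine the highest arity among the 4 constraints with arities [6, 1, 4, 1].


The arities are: 6, 1, 4, 1.
Scan for the maximum value.
Maximum arity = 6.

6


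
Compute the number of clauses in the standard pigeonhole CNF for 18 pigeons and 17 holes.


The PHP encoding has two parts:
1) At-least-one-hole clauses: 18 (one per pigeon, each with 17 literals).
2) At-most-one-pigeon-per-hole clauses: 17 holes * C(18,2) = 17 * 153 = 2601.
Total clauses = 18 + 2601 = 2619.

2619


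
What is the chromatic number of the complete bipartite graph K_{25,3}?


K_{25,3} is bipartite by definition: the two parts are independent sets, with every edge crossing between them.
Color all vertices in one part with color 1 and all vertices in the other part with color 2.
Since the graph has at least one edge, one color does not suffice.
Chromatic number = 2.

2


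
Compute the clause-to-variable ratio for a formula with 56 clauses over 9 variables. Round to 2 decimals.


Clause-to-variable ratio = clauses / variables.
56 / 9 = 6.22.

6.22


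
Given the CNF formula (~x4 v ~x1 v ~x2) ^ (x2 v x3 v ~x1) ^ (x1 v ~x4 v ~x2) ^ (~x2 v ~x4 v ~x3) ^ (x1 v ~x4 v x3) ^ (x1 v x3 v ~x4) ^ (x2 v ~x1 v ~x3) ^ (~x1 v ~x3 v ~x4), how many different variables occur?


Identify each distinct variable in the formula.
Variables found: x1, x2, x3, x4.
Total distinct variables = 4.

4


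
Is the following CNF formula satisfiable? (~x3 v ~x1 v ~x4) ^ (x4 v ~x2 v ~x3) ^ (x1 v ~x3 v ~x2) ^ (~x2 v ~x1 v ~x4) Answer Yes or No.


Check all 16 possible truth assignments.
Number of satisfying assignments found: 10.
The formula is satisfiable.

Yes


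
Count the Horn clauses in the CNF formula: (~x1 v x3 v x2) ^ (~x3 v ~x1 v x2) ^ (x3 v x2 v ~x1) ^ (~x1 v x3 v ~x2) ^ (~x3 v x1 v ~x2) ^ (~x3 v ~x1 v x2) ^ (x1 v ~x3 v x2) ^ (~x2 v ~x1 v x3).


A Horn clause has at most one positive literal.
Clause 1: 2 positive lit(s) -> not Horn
Clause 2: 1 positive lit(s) -> Horn
Clause 3: 2 positive lit(s) -> not Horn
Clause 4: 1 positive lit(s) -> Horn
Clause 5: 1 positive lit(s) -> Horn
Clause 6: 1 positive lit(s) -> Horn
Clause 7: 2 positive lit(s) -> not Horn
Clause 8: 1 positive lit(s) -> Horn
Total Horn clauses = 5.

5


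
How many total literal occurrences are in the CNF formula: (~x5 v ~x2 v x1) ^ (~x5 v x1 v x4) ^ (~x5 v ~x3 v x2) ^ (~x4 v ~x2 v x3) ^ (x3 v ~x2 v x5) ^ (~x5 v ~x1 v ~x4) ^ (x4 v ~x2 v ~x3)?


Clause lengths: 3, 3, 3, 3, 3, 3, 3.
Sum = 3 + 3 + 3 + 3 + 3 + 3 + 3 = 21.

21


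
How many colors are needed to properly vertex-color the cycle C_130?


A cycle on an even number of vertices is bipartite: alternate two colors around the cycle.
Since 130 is even, two colors suffice, and at least two are needed because the graph has edges.
Chromatic number = 2.

2


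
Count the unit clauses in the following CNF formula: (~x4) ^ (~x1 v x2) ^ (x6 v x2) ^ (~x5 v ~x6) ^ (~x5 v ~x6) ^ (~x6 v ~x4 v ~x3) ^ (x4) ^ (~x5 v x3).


A unit clause contains exactly one literal.
Unit clauses found: (~x4), (x4).
Count = 2.

2


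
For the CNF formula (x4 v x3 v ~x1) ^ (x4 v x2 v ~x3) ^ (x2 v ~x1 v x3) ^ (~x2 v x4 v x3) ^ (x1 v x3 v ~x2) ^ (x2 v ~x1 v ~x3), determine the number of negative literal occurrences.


Scan each clause for negated literals.
Clause 1: 1 negative; Clause 2: 1 negative; Clause 3: 1 negative; Clause 4: 1 negative; Clause 5: 1 negative; Clause 6: 2 negative.
Total negative literal occurrences = 7.

7


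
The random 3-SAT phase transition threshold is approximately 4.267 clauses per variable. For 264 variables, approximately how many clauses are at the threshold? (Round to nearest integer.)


The 3-SAT phase transition occurs at approximately 4.267 clauses per variable.
m = 4.267 * 264 = 1126.488.
Rounded to nearest integer: 1126.

1126


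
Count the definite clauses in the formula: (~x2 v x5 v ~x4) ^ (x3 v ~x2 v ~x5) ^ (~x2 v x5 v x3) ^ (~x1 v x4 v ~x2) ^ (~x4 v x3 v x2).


A definite clause has exactly one positive literal.
Clause 1: 1 positive -> definite
Clause 2: 1 positive -> definite
Clause 3: 2 positive -> not definite
Clause 4: 1 positive -> definite
Clause 5: 2 positive -> not definite
Definite clause count = 3.

3


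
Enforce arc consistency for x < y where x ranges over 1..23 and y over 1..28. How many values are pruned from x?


For the constraint x < y, x needs a supporting value in y's domain.
x can be at most 27 (one less than y's maximum).
Valid x values from domain: 23 out of 23.
Pruned = 23 - 23 = 0.

0


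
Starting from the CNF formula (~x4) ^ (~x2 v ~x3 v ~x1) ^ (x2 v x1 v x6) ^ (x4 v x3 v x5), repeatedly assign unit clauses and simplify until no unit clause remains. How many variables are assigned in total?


Unit propagation repeatedly assigns the literal in any unit clause, then simplifies.
Assignments in order: x4 = F.
No further unit clauses remain.
Total variables assigned = 1.

1


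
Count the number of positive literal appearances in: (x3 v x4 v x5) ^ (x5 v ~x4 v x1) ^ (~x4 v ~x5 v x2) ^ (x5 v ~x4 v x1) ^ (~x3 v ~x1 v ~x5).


Scan each clause for unnegated literals.
Clause 1: 3 positive; Clause 2: 2 positive; Clause 3: 1 positive; Clause 4: 2 positive; Clause 5: 0 positive.
Total positive literal occurrences = 8.

8


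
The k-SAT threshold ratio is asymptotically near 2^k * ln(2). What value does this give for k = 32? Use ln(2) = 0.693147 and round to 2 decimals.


Using the asymptotic formula: threshold ~ 2^k * ln(2).
2^32 = 4294967296.
4294967296 * 0.693147 = 2977043696.32.

2977043696.32


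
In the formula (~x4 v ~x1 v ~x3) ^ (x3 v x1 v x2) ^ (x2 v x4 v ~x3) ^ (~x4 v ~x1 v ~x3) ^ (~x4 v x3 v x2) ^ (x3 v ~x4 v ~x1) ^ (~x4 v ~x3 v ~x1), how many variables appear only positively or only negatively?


A pure literal appears in only one polarity across all clauses.
Pure literals: x2 (positive only).
Count = 1.

1


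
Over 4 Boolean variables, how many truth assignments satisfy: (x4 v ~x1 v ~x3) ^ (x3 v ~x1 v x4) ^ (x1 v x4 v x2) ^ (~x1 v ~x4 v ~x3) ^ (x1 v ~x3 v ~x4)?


Enumerate all 16 truth assignments over 4 variables.
Test each against every clause.
Satisfying assignments found: 6.

6


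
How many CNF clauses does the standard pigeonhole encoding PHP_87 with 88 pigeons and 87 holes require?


The PHP encoding has two parts:
1) At-least-one-hole clauses: 88 (one per pigeon, each with 87 literals).
2) At-most-one-pigeon-per-hole clauses: 87 holes * C(88,2) = 87 * 3828 = 333036.
Total clauses = 88 + 333036 = 333124.

333124


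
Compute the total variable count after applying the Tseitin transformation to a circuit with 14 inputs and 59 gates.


The Tseitin transformation introduces one auxiliary variable per gate.
Total variables = inputs + gates = 14 + 59 = 73.

73


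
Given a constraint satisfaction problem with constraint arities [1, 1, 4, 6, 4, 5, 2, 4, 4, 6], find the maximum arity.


The arities are: 1, 1, 4, 6, 4, 5, 2, 4, 4, 6.
Scan for the maximum value.
Maximum arity = 6.

6


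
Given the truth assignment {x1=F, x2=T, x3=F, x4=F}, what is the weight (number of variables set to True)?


The weight is the number of variables assigned True.
True variables: x2.
Weight = 1.

1


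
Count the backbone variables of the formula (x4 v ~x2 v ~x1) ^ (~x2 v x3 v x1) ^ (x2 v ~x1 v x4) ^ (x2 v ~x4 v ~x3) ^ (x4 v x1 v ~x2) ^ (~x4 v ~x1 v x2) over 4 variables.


Find all satisfying assignments: 6 model(s).
Check which variables have the same value in every model.
No variable is fixed across all models.
Backbone size = 0.

0


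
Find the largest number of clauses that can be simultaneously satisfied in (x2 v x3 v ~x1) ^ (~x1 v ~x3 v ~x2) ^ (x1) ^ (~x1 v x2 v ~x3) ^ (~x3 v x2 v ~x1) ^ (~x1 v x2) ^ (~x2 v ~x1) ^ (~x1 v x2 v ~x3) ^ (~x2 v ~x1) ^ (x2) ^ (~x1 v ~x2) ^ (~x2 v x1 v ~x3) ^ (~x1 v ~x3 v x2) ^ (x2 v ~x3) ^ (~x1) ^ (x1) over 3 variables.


Enumerate all 8 truth assignments.
For each, count how many of the 16 clauses are satisfied.
The formula is not fully satisfiable, so the maximum is below 16.
Maximum simultaneously satisfiable clauses = 14.

14


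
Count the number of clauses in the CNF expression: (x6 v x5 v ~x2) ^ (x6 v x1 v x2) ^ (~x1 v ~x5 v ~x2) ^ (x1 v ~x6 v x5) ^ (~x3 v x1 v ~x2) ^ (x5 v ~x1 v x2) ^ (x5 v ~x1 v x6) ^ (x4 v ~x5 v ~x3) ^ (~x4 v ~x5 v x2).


Each group enclosed in parentheses joined by ^ is one clause.
Counting the conjuncts: 9 clauses.

9


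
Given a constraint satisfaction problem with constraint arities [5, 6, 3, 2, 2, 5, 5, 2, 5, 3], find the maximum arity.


The arities are: 5, 6, 3, 2, 2, 5, 5, 2, 5, 3.
Scan for the maximum value.
Maximum arity = 6.

6


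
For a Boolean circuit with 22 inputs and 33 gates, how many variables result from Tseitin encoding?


The Tseitin transformation introduces one auxiliary variable per gate.
Total variables = inputs + gates = 22 + 33 = 55.

55


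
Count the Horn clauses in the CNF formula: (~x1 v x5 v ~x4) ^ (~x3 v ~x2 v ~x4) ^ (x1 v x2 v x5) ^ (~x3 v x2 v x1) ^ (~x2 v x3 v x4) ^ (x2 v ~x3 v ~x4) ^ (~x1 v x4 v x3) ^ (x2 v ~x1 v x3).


A Horn clause has at most one positive literal.
Clause 1: 1 positive lit(s) -> Horn
Clause 2: 0 positive lit(s) -> Horn
Clause 3: 3 positive lit(s) -> not Horn
Clause 4: 2 positive lit(s) -> not Horn
Clause 5: 2 positive lit(s) -> not Horn
Clause 6: 1 positive lit(s) -> Horn
Clause 7: 2 positive lit(s) -> not Horn
Clause 8: 2 positive lit(s) -> not Horn
Total Horn clauses = 3.

3


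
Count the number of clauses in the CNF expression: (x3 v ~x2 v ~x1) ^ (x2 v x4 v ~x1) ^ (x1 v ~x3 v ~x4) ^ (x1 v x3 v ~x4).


Each group enclosed in parentheses joined by ^ is one clause.
Counting the conjuncts: 4 clauses.

4


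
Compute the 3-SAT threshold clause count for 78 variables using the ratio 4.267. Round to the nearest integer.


The 3-SAT phase transition occurs at approximately 4.267 clauses per variable.
m = 4.267 * 78 = 332.826.
Rounded to nearest integer: 333.

333


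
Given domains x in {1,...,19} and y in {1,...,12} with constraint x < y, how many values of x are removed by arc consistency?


For the constraint x < y, x needs a supporting value in y's domain.
x can be at most 11 (one less than y's maximum).
Valid x values from domain: 11 out of 19.
Pruned = 19 - 11 = 8.

8


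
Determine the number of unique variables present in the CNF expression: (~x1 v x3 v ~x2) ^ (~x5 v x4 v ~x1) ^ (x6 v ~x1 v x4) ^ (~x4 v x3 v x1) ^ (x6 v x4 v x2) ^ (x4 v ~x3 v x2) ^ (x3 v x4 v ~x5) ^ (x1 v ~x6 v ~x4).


Identify each distinct variable in the formula.
Variables found: x1, x2, x3, x4, x5, x6.
Total distinct variables = 6.

6


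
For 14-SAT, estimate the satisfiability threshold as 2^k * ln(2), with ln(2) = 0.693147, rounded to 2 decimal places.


Using the asymptotic formula: threshold ~ 2^k * ln(2).
2^14 = 16384.
16384 * 0.693147 = 11356.52.

11356.52


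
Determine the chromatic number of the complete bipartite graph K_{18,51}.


K_{18,51} is bipartite by definition: the two parts are independent sets, with every edge crossing between them.
Color all vertices in one part with color 1 and all vertices in the other part with color 2.
Since the graph has at least one edge, one color does not suffice.
Chromatic number = 2.

2


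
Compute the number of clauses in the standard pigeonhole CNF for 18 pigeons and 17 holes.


The PHP encoding has two parts:
1) At-least-one-hole clauses: 18 (one per pigeon, each with 17 literals).
2) At-most-one-pigeon-per-hole clauses: 17 holes * C(18,2) = 17 * 153 = 2601.
Total clauses = 18 + 2601 = 2619.

2619


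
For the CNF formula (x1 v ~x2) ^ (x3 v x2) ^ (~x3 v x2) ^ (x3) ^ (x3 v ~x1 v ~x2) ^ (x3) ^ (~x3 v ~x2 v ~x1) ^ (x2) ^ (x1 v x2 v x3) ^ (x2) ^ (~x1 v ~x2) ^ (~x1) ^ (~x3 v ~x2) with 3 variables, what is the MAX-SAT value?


Enumerate all 8 truth assignments.
For each, count how many of the 13 clauses are satisfied.
The formula is not fully satisfiable, so the maximum is below 13.
Maximum simultaneously satisfiable clauses = 11.

11


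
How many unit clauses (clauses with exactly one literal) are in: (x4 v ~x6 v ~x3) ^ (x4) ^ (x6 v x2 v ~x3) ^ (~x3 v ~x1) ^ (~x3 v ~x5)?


A unit clause contains exactly one literal.
Unit clauses found: (x4).
Count = 1.

1


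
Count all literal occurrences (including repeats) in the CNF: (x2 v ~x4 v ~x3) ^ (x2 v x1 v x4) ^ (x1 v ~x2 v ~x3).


Clause lengths: 3, 3, 3.
Sum = 3 + 3 + 3 = 9.

9


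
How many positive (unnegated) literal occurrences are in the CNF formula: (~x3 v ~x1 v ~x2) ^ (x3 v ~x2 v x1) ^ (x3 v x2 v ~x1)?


Scan each clause for unnegated literals.
Clause 1: 0 positive; Clause 2: 2 positive; Clause 3: 2 positive.
Total positive literal occurrences = 4.

4


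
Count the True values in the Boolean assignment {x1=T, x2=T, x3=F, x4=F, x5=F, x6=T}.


The weight is the number of variables assigned True.
True variables: x1, x2, x6.
Weight = 3.

3


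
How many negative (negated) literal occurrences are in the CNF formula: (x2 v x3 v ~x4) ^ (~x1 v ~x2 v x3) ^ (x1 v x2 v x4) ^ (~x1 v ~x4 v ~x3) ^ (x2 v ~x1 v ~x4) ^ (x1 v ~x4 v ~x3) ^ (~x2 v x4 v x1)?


Scan each clause for negated literals.
Clause 1: 1 negative; Clause 2: 2 negative; Clause 3: 0 negative; Clause 4: 3 negative; Clause 5: 2 negative; Clause 6: 2 negative; Clause 7: 1 negative.
Total negative literal occurrences = 11.

11


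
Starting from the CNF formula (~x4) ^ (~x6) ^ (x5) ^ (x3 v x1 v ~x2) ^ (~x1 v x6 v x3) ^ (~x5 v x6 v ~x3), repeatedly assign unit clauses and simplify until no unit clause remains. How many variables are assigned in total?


Unit propagation repeatedly assigns the literal in any unit clause, then simplifies.
Assignments in order: x4 = F, x6 = F, x5 = T, x3 = F, x1 = F, x2 = F.
No further unit clauses remain.
Total variables assigned = 6.

6


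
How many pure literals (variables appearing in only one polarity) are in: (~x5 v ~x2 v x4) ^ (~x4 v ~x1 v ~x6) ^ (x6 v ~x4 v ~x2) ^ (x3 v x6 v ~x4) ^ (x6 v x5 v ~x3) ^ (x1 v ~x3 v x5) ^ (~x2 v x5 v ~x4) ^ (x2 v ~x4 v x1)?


A pure literal appears in only one polarity across all clauses.
No pure literals found.
Count = 0.

0


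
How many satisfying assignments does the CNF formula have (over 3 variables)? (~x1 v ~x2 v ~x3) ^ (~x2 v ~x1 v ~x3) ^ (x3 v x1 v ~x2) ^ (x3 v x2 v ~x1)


Enumerate all 8 truth assignments over 3 variables.
Test each against every clause.
Satisfying assignments found: 5.

5


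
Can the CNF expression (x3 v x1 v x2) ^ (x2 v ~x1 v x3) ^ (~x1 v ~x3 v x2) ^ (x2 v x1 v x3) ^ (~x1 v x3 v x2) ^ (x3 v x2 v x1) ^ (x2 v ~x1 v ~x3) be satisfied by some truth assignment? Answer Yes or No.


Check all 8 possible truth assignments.
Number of satisfying assignments found: 5.
The formula is satisfiable.

Yes


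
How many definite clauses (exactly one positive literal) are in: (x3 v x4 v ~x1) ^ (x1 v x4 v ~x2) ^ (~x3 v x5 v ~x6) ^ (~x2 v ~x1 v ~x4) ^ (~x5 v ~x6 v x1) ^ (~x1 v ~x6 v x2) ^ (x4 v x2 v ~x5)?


A definite clause has exactly one positive literal.
Clause 1: 2 positive -> not definite
Clause 2: 2 positive -> not definite
Clause 3: 1 positive -> definite
Clause 4: 0 positive -> not definite
Clause 5: 1 positive -> definite
Clause 6: 1 positive -> definite
Clause 7: 2 positive -> not definite
Definite clause count = 3.

3


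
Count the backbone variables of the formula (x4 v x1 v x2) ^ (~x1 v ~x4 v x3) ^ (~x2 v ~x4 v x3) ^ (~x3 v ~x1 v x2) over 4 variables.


Find all satisfying assignments: 9 model(s).
Check which variables have the same value in every model.
No variable is fixed across all models.
Backbone size = 0.

0


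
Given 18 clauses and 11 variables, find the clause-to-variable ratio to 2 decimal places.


Clause-to-variable ratio = clauses / variables.
18 / 11 = 1.64.

1.64


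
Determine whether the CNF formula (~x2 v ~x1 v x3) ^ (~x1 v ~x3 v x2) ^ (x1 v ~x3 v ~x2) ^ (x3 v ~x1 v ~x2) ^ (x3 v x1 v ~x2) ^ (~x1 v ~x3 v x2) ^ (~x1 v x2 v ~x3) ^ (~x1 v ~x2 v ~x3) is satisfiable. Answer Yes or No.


Check all 8 possible truth assignments.
Number of satisfying assignments found: 3.
The formula is satisfiable.

Yes


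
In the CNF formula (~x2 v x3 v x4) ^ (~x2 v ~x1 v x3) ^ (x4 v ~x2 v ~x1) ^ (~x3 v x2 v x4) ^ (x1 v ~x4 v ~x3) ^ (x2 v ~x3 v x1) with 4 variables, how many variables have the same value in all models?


Find all satisfying assignments: 8 model(s).
Check which variables have the same value in every model.
No variable is fixed across all models.
Backbone size = 0.

0


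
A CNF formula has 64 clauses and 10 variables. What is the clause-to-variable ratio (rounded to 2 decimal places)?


Clause-to-variable ratio = clauses / variables.
64 / 10 = 6.4.

6.4


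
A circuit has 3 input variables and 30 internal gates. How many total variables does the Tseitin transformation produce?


The Tseitin transformation introduces one auxiliary variable per gate.
Total variables = inputs + gates = 3 + 30 = 33.

33


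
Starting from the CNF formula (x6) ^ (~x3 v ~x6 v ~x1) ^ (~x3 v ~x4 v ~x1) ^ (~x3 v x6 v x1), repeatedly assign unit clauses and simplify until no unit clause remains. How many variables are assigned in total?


Unit propagation repeatedly assigns the literal in any unit clause, then simplifies.
Assignments in order: x6 = T.
No further unit clauses remain.
Total variables assigned = 1.

1


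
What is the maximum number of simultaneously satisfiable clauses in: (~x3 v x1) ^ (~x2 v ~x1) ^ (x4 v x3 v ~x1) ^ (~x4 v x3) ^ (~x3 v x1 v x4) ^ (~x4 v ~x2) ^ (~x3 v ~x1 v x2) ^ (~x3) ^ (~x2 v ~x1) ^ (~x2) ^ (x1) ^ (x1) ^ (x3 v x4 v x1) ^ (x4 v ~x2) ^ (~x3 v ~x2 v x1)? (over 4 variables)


Enumerate all 16 truth assignments.
For each, count how many of the 15 clauses are satisfied.
The formula is not fully satisfiable, so the maximum is below 15.
Maximum simultaneously satisfiable clauses = 14.

14


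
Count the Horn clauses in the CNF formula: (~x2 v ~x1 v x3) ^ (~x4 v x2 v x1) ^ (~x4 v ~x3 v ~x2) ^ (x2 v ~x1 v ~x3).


A Horn clause has at most one positive literal.
Clause 1: 1 positive lit(s) -> Horn
Clause 2: 2 positive lit(s) -> not Horn
Clause 3: 0 positive lit(s) -> Horn
Clause 4: 1 positive lit(s) -> Horn
Total Horn clauses = 3.

3


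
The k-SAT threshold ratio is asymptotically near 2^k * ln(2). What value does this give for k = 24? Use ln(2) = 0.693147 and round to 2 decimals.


Using the asymptotic formula: threshold ~ 2^k * ln(2).
2^24 = 16777216.
16777216 * 0.693147 = 11629076.94.

11629076.94


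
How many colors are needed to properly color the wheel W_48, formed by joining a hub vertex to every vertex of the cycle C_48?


W_48 consists of the cycle C_48 together with a hub vertex adjacent to every cycle vertex.
The cycle C_48 needs 2 colors (even cycle -> 2).
The hub is adjacent to every cycle vertex, so it must receive a new color distinct from all of them.
Chromatic number = 2 + 1 = 3.

3


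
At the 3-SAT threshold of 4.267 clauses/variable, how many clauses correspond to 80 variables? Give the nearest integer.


The 3-SAT phase transition occurs at approximately 4.267 clauses per variable.
m = 4.267 * 80 = 341.36.
Rounded to nearest integer: 341.

341


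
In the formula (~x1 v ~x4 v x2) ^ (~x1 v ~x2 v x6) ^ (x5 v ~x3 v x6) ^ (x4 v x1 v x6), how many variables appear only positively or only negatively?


A pure literal appears in only one polarity across all clauses.
Pure literals: x3 (negative only), x5 (positive only), x6 (positive only).
Count = 3.

3


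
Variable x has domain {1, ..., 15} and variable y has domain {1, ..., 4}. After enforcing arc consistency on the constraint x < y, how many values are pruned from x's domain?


For the constraint x < y, x needs a supporting value in y's domain.
x can be at most 3 (one less than y's maximum).
Valid x values from domain: 3 out of 15.
Pruned = 15 - 3 = 12.

12


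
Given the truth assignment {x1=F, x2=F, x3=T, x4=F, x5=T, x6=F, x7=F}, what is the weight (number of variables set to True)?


The weight is the number of variables assigned True.
True variables: x3, x5.
Weight = 2.

2


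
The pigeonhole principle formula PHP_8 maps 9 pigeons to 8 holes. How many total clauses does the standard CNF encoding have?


The PHP encoding has two parts:
1) At-least-one-hole clauses: 9 (one per pigeon, each with 8 literals).
2) At-most-one-pigeon-per-hole clauses: 8 holes * C(9,2) = 8 * 36 = 288.
Total clauses = 9 + 288 = 297.

297


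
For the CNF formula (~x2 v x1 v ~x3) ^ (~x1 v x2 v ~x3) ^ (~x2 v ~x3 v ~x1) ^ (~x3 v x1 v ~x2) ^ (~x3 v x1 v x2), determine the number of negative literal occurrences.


Scan each clause for negated literals.
Clause 1: 2 negative; Clause 2: 2 negative; Clause 3: 3 negative; Clause 4: 2 negative; Clause 5: 1 negative.
Total negative literal occurrences = 10.

10


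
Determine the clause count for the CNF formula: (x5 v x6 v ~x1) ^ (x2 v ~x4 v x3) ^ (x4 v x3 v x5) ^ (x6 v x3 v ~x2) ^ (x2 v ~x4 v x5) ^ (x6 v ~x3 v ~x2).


Each group enclosed in parentheses joined by ^ is one clause.
Counting the conjuncts: 6 clauses.

6


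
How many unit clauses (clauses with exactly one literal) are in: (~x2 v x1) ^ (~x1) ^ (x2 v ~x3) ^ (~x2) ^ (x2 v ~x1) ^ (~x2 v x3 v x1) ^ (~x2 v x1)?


A unit clause contains exactly one literal.
Unit clauses found: (~x1), (~x2).
Count = 2.

2


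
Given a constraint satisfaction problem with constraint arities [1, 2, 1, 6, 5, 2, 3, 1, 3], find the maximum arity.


The arities are: 1, 2, 1, 6, 5, 2, 3, 1, 3.
Scan for the maximum value.
Maximum arity = 6.

6


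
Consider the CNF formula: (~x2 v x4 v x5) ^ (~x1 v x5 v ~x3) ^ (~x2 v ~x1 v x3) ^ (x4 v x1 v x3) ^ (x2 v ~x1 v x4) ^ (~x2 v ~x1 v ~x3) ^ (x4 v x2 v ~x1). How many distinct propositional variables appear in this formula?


Identify each distinct variable in the formula.
Variables found: x1, x2, x3, x4, x5.
Total distinct variables = 5.

5


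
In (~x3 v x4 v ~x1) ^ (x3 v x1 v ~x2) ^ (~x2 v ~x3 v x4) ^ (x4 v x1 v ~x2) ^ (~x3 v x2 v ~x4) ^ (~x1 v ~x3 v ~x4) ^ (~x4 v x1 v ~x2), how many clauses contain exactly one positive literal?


A definite clause has exactly one positive literal.
Clause 1: 1 positive -> definite
Clause 2: 2 positive -> not definite
Clause 3: 1 positive -> definite
Clause 4: 2 positive -> not definite
Clause 5: 1 positive -> definite
Clause 6: 0 positive -> not definite
Clause 7: 1 positive -> definite
Definite clause count = 4.

4


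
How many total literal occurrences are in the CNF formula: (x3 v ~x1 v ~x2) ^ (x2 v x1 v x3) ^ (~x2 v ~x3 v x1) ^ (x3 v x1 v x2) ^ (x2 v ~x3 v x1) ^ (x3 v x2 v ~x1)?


Clause lengths: 3, 3, 3, 3, 3, 3.
Sum = 3 + 3 + 3 + 3 + 3 + 3 = 18.

18


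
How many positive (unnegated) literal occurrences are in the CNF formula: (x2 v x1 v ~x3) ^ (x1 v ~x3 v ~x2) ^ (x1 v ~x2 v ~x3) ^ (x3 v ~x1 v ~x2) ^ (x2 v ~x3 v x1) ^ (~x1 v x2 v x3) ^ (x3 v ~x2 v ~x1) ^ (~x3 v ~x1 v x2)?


Scan each clause for unnegated literals.
Clause 1: 2 positive; Clause 2: 1 positive; Clause 3: 1 positive; Clause 4: 1 positive; Clause 5: 2 positive; Clause 6: 2 positive; Clause 7: 1 positive; Clause 8: 1 positive.
Total positive literal occurrences = 11.

11


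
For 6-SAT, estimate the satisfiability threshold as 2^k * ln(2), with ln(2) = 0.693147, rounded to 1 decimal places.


Using the asymptotic formula: threshold ~ 2^k * ln(2).
2^6 = 64.
64 * 0.693147 = 44.4.

44.4


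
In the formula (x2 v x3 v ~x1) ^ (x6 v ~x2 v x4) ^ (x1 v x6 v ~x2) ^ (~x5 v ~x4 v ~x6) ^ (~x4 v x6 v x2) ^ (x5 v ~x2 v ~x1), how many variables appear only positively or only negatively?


A pure literal appears in only one polarity across all clauses.
Pure literals: x3 (positive only).
Count = 1.

1


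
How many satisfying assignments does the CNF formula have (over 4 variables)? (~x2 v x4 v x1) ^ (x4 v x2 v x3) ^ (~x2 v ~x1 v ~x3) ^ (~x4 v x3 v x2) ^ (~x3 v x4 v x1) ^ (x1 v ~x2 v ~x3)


Enumerate all 16 truth assignments over 4 variables.
Test each against every clause.
Satisfying assignments found: 6.

6


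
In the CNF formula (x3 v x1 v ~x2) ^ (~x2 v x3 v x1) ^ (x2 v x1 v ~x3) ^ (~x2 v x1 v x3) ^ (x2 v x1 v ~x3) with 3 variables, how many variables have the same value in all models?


Find all satisfying assignments: 6 model(s).
Check which variables have the same value in every model.
No variable is fixed across all models.
Backbone size = 0.

0


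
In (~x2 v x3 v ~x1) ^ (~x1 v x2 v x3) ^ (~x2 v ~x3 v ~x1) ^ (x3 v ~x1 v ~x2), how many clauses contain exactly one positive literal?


A definite clause has exactly one positive literal.
Clause 1: 1 positive -> definite
Clause 2: 2 positive -> not definite
Clause 3: 0 positive -> not definite
Clause 4: 1 positive -> definite
Definite clause count = 2.

2


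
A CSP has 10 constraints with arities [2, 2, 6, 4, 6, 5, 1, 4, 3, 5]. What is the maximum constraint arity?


The arities are: 2, 2, 6, 4, 6, 5, 1, 4, 3, 5.
Scan for the maximum value.
Maximum arity = 6.

6


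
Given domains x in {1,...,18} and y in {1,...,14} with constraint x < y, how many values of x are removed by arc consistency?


For the constraint x < y, x needs a supporting value in y's domain.
x can be at most 13 (one less than y's maximum).
Valid x values from domain: 13 out of 18.
Pruned = 18 - 13 = 5.

5


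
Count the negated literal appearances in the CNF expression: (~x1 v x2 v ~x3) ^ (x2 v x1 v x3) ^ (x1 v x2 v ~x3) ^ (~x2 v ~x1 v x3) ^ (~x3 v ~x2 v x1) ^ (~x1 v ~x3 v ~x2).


Scan each clause for negated literals.
Clause 1: 2 negative; Clause 2: 0 negative; Clause 3: 1 negative; Clause 4: 2 negative; Clause 5: 2 negative; Clause 6: 3 negative.
Total negative literal occurrences = 10.

10


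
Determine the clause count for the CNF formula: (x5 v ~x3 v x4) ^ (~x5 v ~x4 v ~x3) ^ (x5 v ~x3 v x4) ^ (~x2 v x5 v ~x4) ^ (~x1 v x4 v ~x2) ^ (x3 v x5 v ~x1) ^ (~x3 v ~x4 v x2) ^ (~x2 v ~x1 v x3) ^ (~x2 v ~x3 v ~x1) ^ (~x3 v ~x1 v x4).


Each group enclosed in parentheses joined by ^ is one clause.
Counting the conjuncts: 10 clauses.

10


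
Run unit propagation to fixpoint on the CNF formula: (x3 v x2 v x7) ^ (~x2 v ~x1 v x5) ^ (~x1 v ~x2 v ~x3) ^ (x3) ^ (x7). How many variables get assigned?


Unit propagation repeatedly assigns the literal in any unit clause, then simplifies.
Assignments in order: x3 = T, x7 = T.
No further unit clauses remain.
Total variables assigned = 2.

2


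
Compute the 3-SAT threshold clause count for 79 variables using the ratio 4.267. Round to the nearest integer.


The 3-SAT phase transition occurs at approximately 4.267 clauses per variable.
m = 4.267 * 79 = 337.093.
Rounded to nearest integer: 337.

337


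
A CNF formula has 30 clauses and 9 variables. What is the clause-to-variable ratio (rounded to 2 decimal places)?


Clause-to-variable ratio = clauses / variables.
30 / 9 = 3.33.

3.33


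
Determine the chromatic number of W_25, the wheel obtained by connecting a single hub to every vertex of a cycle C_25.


W_25 consists of the cycle C_25 together with a hub vertex adjacent to every cycle vertex.
The cycle C_25 needs 3 colors (odd cycle -> 3).
The hub is adjacent to every cycle vertex, so it must receive a new color distinct from all of them.
Chromatic number = 3 + 1 = 4.

4


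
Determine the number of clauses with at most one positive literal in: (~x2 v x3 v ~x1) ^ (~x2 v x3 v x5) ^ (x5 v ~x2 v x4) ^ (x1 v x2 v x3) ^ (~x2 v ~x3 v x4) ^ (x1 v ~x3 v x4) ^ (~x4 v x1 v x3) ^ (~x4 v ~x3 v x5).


A Horn clause has at most one positive literal.
Clause 1: 1 positive lit(s) -> Horn
Clause 2: 2 positive lit(s) -> not Horn
Clause 3: 2 positive lit(s) -> not Horn
Clause 4: 3 positive lit(s) -> not Horn
Clause 5: 1 positive lit(s) -> Horn
Clause 6: 2 positive lit(s) -> not Horn
Clause 7: 2 positive lit(s) -> not Horn
Clause 8: 1 positive lit(s) -> Horn
Total Horn clauses = 3.

3


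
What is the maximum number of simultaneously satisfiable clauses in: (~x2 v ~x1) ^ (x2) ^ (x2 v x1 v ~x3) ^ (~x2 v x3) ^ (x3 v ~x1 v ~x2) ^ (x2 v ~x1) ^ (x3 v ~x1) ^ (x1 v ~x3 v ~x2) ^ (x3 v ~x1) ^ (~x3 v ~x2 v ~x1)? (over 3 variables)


Enumerate all 8 truth assignments.
For each, count how many of the 10 clauses are satisfied.
The formula is not fully satisfiable, so the maximum is below 10.
Maximum simultaneously satisfiable clauses = 9.

9


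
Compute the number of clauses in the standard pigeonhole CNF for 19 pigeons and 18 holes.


The PHP encoding has two parts:
1) At-least-one-hole clauses: 19 (one per pigeon, each with 18 literals).
2) At-most-one-pigeon-per-hole clauses: 18 holes * C(19,2) = 18 * 171 = 3078.
Total clauses = 19 + 3078 = 3097.

3097


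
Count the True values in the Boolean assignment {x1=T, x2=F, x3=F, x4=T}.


The weight is the number of variables assigned True.
True variables: x1, x4.
Weight = 2.

2


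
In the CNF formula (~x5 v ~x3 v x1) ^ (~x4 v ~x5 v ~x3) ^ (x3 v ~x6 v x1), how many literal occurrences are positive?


Scan each clause for unnegated literals.
Clause 1: 1 positive; Clause 2: 0 positive; Clause 3: 2 positive.
Total positive literal occurrences = 3.

3


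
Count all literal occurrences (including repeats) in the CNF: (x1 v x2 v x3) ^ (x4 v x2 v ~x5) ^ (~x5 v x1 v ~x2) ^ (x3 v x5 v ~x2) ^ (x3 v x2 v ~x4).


Clause lengths: 3, 3, 3, 3, 3.
Sum = 3 + 3 + 3 + 3 + 3 = 15.

15


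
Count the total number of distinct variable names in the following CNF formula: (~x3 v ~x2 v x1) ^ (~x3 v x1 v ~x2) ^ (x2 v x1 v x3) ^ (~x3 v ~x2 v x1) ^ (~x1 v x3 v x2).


Identify each distinct variable in the formula.
Variables found: x1, x2, x3.
Total distinct variables = 3.

3


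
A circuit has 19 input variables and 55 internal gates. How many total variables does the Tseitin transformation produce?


The Tseitin transformation introduces one auxiliary variable per gate.
Total variables = inputs + gates = 19 + 55 = 74.

74


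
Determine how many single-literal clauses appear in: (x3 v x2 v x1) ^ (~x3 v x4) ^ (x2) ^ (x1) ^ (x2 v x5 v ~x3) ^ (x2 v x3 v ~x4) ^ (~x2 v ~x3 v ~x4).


A unit clause contains exactly one literal.
Unit clauses found: (x2), (x1).
Count = 2.

2


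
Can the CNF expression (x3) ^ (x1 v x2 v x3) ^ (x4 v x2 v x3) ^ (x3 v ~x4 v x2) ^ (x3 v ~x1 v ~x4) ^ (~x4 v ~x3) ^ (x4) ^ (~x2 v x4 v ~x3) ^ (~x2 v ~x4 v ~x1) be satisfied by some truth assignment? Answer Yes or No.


Check all 16 possible truth assignments.
Number of satisfying assignments found: 0.
The formula is unsatisfiable.

No


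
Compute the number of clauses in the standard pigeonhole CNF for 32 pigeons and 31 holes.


The PHP encoding has two parts:
1) At-least-one-hole clauses: 32 (one per pigeon, each with 31 literals).
2) At-most-one-pigeon-per-hole clauses: 31 holes * C(32,2) = 31 * 496 = 15376.
Total clauses = 32 + 15376 = 15408.

15408


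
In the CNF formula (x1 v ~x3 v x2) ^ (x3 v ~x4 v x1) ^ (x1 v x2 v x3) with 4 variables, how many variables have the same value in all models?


Find all satisfying assignments: 11 model(s).
Check which variables have the same value in every model.
No variable is fixed across all models.
Backbone size = 0.

0


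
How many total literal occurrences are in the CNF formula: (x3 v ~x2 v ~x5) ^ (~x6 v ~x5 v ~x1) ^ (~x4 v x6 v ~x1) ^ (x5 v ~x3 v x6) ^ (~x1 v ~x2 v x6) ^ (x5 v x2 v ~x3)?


Clause lengths: 3, 3, 3, 3, 3, 3.
Sum = 3 + 3 + 3 + 3 + 3 + 3 = 18.

18


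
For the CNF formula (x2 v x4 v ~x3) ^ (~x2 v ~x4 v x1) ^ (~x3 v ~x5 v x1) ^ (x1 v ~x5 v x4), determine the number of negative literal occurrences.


Scan each clause for negated literals.
Clause 1: 1 negative; Clause 2: 2 negative; Clause 3: 2 negative; Clause 4: 1 negative.
Total negative literal occurrences = 6.

6


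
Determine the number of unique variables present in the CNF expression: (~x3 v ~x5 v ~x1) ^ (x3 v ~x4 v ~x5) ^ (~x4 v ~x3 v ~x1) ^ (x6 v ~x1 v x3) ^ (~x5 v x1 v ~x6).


Identify each distinct variable in the formula.
Variables found: x1, x3, x4, x5, x6.
Total distinct variables = 5.

5


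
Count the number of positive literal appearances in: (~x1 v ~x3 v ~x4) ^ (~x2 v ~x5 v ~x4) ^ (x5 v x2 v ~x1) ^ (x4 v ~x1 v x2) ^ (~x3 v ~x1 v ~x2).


Scan each clause for unnegated literals.
Clause 1: 0 positive; Clause 2: 0 positive; Clause 3: 2 positive; Clause 4: 2 positive; Clause 5: 0 positive.
Total positive literal occurrences = 4.

4


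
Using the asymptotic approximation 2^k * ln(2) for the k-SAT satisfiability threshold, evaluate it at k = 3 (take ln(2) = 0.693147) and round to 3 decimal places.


Using the asymptotic formula: threshold ~ 2^k * ln(2).
2^3 = 8.
8 * 0.693147 = 5.545.

5.545


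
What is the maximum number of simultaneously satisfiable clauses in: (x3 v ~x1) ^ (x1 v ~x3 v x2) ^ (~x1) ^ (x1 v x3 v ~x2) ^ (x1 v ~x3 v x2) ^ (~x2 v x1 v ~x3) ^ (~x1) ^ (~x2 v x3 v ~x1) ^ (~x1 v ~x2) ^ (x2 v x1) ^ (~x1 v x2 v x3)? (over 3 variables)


Enumerate all 8 truth assignments.
For each, count how many of the 11 clauses are satisfied.
The formula is not fully satisfiable, so the maximum is below 11.
Maximum simultaneously satisfiable clauses = 10.

10


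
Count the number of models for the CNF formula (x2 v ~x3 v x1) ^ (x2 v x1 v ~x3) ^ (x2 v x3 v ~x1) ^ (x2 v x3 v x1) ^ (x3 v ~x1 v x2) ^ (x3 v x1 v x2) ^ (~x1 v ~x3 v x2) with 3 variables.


Enumerate all 8 truth assignments over 3 variables.
Test each against every clause.
Satisfying assignments found: 4.

4


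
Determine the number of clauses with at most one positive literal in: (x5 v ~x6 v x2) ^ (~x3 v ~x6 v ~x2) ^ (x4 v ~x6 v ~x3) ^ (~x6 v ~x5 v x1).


A Horn clause has at most one positive literal.
Clause 1: 2 positive lit(s) -> not Horn
Clause 2: 0 positive lit(s) -> Horn
Clause 3: 1 positive lit(s) -> Horn
Clause 4: 1 positive lit(s) -> Horn
Total Horn clauses = 3.

3


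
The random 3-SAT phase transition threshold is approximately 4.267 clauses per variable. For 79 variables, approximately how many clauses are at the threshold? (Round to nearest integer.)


The 3-SAT phase transition occurs at approximately 4.267 clauses per variable.
m = 4.267 * 79 = 337.093.
Rounded to nearest integer: 337.

337


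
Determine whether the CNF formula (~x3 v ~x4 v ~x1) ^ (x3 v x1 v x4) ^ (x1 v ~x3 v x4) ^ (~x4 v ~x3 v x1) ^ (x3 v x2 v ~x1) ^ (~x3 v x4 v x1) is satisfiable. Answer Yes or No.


Check all 16 possible truth assignments.
Number of satisfying assignments found: 6.
The formula is satisfiable.

Yes


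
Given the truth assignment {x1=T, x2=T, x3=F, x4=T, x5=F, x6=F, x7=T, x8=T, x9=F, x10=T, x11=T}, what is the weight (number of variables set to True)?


The weight is the number of variables assigned True.
True variables: x1, x2, x4, x7, x8, x10, x11.
Weight = 7.

7


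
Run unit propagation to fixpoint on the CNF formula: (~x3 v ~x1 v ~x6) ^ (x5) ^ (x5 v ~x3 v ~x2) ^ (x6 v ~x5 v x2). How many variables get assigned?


Unit propagation repeatedly assigns the literal in any unit clause, then simplifies.
Assignments in order: x5 = T.
No further unit clauses remain.
Total variables assigned = 1.

1


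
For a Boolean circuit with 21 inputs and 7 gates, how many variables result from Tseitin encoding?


The Tseitin transformation introduces one auxiliary variable per gate.
Total variables = inputs + gates = 21 + 7 = 28.

28


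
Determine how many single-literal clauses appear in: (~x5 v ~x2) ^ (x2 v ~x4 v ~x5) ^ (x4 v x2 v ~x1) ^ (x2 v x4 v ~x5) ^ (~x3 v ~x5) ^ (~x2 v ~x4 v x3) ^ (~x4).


A unit clause contains exactly one literal.
Unit clauses found: (~x4).
Count = 1.

1
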